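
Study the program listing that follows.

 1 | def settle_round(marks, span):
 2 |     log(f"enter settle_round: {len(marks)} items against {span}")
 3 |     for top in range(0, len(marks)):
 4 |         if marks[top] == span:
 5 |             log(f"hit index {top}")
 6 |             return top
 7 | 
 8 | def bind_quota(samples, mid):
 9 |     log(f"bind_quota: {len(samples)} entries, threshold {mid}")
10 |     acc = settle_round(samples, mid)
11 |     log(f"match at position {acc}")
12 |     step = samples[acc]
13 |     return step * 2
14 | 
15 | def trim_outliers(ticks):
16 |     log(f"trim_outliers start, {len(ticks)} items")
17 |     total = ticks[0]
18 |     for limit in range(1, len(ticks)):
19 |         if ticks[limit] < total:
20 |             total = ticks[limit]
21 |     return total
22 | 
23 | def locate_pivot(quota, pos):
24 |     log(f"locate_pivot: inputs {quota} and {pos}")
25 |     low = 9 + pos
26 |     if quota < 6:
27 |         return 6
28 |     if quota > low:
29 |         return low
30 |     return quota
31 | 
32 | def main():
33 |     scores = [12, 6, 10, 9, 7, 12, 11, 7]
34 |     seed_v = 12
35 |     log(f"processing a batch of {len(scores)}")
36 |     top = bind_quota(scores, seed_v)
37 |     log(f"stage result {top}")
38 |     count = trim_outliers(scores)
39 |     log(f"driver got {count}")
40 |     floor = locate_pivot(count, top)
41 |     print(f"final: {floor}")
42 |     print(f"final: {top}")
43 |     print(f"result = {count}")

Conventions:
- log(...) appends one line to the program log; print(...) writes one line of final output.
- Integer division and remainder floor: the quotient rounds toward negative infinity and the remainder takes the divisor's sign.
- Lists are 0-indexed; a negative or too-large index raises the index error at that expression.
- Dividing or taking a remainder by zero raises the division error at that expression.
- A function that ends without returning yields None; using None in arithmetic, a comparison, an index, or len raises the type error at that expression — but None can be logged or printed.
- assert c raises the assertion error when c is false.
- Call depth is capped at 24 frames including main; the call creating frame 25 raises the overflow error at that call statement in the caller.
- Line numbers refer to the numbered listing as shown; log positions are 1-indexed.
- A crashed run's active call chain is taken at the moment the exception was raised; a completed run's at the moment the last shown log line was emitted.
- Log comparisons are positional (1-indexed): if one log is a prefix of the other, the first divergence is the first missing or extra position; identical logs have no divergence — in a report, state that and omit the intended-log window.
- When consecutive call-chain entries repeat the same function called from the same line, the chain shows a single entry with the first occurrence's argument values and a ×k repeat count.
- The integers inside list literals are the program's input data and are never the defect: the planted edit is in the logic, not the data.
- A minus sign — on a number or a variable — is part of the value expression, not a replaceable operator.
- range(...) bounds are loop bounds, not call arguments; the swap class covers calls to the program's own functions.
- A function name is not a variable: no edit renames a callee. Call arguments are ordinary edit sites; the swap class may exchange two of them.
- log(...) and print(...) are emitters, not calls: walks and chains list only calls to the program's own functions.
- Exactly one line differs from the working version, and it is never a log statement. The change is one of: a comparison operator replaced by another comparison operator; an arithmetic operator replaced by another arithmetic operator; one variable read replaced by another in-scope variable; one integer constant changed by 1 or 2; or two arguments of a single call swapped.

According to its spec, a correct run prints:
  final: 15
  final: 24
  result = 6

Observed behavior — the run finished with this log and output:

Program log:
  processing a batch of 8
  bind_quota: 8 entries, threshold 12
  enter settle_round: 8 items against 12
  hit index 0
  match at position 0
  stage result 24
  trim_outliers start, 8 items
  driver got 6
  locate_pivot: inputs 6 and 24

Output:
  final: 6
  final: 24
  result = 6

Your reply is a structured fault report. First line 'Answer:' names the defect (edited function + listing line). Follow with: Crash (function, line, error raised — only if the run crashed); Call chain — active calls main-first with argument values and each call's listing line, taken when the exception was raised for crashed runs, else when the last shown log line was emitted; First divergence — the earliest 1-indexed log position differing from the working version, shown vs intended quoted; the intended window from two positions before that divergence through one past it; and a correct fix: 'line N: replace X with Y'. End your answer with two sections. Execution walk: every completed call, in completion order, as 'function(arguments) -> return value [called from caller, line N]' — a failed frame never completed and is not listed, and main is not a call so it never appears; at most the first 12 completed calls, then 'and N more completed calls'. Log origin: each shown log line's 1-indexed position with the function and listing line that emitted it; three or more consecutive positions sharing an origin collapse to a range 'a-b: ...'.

Answer: the defect is in main at line 40.
Core observation: The log first diverges at position 9: the faulty run prints 'locate_pivot: inputs 6 and 24' where the working version prints 'locate_pivot: inputs 24 and 6'.
Call chain: main -> locate_pivot(6, 24) (called at line 40).
First divergence: position 9 — the shown line 'locate_pivot: inputs 6 and 24' should read 'locate_pivot: inputs 24 and 6'.
Intended log window:
  7: trim_outliers start, 8 items
  8: driver got 6
  9: locate_pivot: inputs 24 and 6
Execution walk:
  settle_round([12, 6, 10, 9, 7, 12, 11, 7], 12) -> 0  [called from bind_quota, line 10]
  bind_quota([12, 6, 10, 9, 7, 12, 11, 7], 12) -> 24  [called from main, line 36]
  trim_outliers([12, 6, 10, 9, 7, 12, 11, 7]) -> 6  [called from main, line 38]
  locate_pivot(6, 24) -> 6  [called from main, line 40]
Log origins:
  1: logged in main at line 35
  2: logged in bind_quota at line 9
  3: logged in settle_round at line 2
  4: logged in settle_round at line 5
  5: logged in bind_quota at line 11
  6: logged in main at line 37
  7: logged in trim_outliers at line 16
  8: logged in main at line 39
  9: logged in locate_pivot at line 24
A correct fix: line 40: replace `locate_pivot(count, top)` with `locate_pivot(top, count)`.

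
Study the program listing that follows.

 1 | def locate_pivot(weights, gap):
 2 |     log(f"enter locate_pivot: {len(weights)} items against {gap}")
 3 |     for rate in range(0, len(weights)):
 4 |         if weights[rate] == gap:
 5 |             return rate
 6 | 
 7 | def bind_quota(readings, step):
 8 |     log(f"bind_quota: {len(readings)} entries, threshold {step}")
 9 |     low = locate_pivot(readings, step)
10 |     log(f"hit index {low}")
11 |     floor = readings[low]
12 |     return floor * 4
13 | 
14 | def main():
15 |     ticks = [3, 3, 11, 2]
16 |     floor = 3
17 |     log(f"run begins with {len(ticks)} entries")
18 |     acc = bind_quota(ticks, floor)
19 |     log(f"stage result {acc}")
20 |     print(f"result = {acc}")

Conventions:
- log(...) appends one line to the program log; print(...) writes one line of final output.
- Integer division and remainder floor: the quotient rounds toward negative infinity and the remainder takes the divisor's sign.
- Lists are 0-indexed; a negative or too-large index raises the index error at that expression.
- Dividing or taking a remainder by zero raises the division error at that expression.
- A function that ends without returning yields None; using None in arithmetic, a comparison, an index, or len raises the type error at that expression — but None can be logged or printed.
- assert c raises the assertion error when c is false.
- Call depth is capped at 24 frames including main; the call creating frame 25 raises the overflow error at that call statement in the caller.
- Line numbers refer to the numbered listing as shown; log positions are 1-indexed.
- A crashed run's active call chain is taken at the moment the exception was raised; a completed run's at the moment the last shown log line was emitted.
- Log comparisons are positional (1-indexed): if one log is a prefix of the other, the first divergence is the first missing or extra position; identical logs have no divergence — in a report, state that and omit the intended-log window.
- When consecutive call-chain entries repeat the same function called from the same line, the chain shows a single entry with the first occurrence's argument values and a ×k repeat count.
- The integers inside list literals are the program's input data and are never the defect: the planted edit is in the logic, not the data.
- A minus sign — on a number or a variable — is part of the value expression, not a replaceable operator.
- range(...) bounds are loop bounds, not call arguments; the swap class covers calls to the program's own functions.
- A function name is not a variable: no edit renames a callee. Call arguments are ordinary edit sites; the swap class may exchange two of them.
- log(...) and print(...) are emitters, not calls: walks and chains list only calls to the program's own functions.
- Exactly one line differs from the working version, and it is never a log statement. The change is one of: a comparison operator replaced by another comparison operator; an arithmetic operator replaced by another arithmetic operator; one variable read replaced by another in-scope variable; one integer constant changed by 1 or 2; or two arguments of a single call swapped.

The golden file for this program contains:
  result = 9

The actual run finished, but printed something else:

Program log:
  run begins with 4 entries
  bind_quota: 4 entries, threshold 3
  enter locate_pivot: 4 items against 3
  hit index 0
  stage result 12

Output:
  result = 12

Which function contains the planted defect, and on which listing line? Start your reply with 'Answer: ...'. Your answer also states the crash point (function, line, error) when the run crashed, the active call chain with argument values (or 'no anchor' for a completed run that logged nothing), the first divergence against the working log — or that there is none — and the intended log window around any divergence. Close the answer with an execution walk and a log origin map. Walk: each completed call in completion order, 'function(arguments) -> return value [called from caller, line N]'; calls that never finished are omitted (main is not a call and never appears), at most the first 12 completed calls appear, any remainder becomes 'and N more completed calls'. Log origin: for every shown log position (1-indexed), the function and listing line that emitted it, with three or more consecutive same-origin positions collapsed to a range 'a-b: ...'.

Answer: the defect is in bind_quota at line 12.
Key observation: The earliest visible damage is log position 5 — 'stage result 12' rather than the intended 'stage result 9'.
Call chain: main.
First divergence: position 5 — the shown line 'stage result 12' should read 'stage result 9'.
Intended log window:
  3: enter locate_pivot: 4 items against 3
  4: hit index 0
  5: stage result 9
Execution walk:
  locate_pivot([3, 3, 11, 2], 3) -> 0  [called from bind_quota, line 9]
  bind_quota([3, 3, 11, 2], 3) -> 12  [called from main, line 18]
Log origin:
  1 — main, line 17
  2 — bind_quota, line 8
  3 — locate_pivot, line 2
  4 — bind_quota, line 10
  5 — main, line 19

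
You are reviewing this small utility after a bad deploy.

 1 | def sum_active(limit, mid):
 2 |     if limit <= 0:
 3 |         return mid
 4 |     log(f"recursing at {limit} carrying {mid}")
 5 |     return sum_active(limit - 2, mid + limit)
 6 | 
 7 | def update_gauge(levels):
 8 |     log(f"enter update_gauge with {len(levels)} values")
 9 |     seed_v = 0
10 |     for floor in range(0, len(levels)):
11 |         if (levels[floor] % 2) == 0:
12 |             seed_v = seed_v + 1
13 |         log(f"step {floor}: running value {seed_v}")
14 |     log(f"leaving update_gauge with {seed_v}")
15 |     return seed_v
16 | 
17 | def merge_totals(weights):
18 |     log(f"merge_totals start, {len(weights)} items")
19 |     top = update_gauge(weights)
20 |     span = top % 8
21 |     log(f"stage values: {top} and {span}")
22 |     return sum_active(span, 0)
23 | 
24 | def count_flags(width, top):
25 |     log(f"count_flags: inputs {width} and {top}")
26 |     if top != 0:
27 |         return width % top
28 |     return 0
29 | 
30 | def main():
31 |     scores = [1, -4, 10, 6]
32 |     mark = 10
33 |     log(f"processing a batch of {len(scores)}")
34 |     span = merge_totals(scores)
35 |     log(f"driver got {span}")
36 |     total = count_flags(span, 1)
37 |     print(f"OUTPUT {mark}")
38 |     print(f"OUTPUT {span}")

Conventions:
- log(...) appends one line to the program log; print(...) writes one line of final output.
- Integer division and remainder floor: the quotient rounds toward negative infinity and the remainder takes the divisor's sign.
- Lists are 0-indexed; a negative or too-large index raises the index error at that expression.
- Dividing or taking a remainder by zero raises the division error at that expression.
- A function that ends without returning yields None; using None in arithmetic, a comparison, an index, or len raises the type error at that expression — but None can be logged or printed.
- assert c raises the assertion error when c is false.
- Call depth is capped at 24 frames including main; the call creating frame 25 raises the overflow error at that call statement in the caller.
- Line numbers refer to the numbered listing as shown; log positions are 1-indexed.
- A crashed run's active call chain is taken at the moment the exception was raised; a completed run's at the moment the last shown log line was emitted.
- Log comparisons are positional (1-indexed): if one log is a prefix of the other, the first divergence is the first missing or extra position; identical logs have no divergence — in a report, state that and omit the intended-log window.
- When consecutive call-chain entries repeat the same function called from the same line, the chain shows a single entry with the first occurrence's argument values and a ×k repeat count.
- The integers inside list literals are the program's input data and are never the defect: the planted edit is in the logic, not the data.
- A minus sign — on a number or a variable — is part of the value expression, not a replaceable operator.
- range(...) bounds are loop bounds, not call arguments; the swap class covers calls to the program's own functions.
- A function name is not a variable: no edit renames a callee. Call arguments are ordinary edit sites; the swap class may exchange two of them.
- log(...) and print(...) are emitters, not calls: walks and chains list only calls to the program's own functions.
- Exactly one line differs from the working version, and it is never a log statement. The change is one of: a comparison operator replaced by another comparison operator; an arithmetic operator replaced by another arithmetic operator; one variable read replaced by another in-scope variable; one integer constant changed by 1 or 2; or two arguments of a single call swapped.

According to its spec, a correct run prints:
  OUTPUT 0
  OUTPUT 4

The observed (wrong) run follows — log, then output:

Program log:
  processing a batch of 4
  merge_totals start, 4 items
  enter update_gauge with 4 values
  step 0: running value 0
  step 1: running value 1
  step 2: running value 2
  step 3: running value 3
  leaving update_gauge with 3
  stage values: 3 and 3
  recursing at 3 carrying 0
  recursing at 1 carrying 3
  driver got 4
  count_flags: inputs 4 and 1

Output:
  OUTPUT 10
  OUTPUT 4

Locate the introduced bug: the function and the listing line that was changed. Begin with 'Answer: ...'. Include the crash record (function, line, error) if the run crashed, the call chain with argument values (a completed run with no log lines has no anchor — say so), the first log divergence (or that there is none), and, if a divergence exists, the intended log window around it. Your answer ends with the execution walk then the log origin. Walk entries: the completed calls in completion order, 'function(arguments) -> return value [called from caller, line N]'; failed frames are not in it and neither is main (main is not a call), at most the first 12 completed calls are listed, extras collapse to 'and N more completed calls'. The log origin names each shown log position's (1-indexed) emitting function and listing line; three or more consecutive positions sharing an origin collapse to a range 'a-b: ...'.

Answer: the defect is in main at line 37.
The tell: The logs agree in full; only the final output differs.
Call chain: main -> count_flags(4, 1) (called at line 36).
First divergence: there is none — every log position agrees.
Execution walk:
  update_gauge([1, -4, 10, 6]) -> 3  [called from merge_totals, line 19]
  sum_active(-1, 4) -> 4  [called from sum_active, line 5]
  sum_active(1, 3) -> 4  [called from sum_active, line 5]
  sum_active(3, 0) -> 4  [called from merge_totals, line 22]
  merge_totals([1, -4, 10, 6]) -> 4  [called from main, line 34]
  count_flags(4, 1) -> 0  [called from main, line 36]
Origin of each log line:
  1: emitted by main (line 33)
  2: emitted by merge_totals (line 18)
  3: emitted by update_gauge (line 8)
  4-7: emitted by update_gauge (line 13)
  8: emitted by update_gauge (line 14)
  9: emitted by merge_totals (line 21)
  10: emitted by sum_active (line 4)
  11: emitted by sum_active (line 4)
  12: emitted by main (line 35)
  13: emitted by count_flags (line 25)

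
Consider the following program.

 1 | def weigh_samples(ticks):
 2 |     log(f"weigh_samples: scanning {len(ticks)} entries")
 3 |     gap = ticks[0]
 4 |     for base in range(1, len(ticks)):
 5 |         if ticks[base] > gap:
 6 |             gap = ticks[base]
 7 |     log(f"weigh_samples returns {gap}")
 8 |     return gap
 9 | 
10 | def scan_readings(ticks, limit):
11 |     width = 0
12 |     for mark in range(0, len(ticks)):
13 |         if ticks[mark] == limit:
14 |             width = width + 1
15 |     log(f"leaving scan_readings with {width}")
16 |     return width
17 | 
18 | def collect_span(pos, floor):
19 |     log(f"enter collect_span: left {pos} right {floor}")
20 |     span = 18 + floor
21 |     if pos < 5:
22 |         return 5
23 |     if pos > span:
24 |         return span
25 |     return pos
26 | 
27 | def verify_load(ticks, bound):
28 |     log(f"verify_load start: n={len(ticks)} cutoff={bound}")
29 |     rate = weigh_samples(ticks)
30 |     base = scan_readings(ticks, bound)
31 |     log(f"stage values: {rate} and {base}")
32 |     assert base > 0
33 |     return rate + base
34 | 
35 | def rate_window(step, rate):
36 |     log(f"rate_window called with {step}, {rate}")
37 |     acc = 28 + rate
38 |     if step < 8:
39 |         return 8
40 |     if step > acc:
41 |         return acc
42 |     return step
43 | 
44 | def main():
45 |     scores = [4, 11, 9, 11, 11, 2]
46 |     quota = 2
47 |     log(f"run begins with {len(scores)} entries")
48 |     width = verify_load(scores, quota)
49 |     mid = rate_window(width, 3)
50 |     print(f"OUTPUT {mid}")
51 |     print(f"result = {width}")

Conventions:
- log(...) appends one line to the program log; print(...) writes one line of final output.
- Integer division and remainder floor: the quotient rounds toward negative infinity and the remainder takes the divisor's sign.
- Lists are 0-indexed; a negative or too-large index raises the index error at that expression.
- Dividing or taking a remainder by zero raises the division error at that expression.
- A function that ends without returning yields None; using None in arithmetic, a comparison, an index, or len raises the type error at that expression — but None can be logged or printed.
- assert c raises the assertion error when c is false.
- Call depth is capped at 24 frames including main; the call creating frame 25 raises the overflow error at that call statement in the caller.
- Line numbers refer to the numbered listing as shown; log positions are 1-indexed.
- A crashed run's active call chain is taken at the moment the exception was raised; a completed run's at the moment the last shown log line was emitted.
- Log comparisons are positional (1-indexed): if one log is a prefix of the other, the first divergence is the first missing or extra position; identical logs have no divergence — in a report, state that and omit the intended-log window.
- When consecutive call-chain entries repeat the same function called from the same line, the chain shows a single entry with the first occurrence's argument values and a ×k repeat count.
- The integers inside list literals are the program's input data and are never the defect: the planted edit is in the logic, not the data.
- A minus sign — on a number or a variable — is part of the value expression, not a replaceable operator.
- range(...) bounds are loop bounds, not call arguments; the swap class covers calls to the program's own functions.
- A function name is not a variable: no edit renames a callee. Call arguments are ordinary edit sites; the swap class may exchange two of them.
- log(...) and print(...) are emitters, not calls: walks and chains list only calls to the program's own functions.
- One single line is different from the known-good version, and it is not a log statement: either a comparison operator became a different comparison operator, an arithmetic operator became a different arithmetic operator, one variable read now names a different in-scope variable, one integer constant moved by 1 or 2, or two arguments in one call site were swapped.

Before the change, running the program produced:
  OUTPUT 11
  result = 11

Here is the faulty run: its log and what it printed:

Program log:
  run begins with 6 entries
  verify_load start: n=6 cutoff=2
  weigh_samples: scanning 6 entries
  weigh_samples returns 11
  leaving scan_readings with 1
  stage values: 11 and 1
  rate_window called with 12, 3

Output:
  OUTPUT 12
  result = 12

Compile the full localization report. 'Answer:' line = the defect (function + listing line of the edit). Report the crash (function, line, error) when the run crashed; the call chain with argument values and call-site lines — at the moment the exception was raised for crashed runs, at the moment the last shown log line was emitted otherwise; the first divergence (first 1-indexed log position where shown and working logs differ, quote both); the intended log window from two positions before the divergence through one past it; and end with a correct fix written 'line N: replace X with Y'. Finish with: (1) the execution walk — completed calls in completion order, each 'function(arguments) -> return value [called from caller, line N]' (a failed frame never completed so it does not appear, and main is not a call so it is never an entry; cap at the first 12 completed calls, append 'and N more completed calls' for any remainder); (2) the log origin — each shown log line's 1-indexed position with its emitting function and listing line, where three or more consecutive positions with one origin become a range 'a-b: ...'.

Answer: the defect is in verify_load at line 33.
The tell: Position 7 is the first bad log line: 'rate_window called with 12, 3' should read 'rate_window called with 11, 3'.
Call chain: main -> rate_window(12, 3) (called at line 49).
First divergence: position 7; shown 'rate_window called with 12, 3' vs intended 'rate_window called with 11, 3'.
Intended log window:
  5: leaving scan_readings with 1
  6: stage values: 11 and 1
  7: rate_window called with 11, 3
Execution walk:
  weigh_samples([4, 11, 9, 11, 11, 2]) -> 11  [called from verify_load, line 29]
  scan_readings([4, 11, 9, 11, 11, 2], 2) -> 1  [called from verify_load, line 30]
  verify_load([4, 11, 9, 11, 11, 2], 2) -> 12  [called from main, line 48]
  rate_window(12, 3) -> 12  [called from main, line 49]
Log origin:
  1: emitted by main (line 47)
  2: emitted by verify_load (line 28)
  3: emitted by weigh_samples (line 2)
  4: emitted by weigh_samples (line 7)
  5: emitted by scan_readings (line 15)
  6: emitted by verify_load (line 31)
  7: emitted by rate_window (line 36)
A correct fix: line 33: replace `+` with `//`.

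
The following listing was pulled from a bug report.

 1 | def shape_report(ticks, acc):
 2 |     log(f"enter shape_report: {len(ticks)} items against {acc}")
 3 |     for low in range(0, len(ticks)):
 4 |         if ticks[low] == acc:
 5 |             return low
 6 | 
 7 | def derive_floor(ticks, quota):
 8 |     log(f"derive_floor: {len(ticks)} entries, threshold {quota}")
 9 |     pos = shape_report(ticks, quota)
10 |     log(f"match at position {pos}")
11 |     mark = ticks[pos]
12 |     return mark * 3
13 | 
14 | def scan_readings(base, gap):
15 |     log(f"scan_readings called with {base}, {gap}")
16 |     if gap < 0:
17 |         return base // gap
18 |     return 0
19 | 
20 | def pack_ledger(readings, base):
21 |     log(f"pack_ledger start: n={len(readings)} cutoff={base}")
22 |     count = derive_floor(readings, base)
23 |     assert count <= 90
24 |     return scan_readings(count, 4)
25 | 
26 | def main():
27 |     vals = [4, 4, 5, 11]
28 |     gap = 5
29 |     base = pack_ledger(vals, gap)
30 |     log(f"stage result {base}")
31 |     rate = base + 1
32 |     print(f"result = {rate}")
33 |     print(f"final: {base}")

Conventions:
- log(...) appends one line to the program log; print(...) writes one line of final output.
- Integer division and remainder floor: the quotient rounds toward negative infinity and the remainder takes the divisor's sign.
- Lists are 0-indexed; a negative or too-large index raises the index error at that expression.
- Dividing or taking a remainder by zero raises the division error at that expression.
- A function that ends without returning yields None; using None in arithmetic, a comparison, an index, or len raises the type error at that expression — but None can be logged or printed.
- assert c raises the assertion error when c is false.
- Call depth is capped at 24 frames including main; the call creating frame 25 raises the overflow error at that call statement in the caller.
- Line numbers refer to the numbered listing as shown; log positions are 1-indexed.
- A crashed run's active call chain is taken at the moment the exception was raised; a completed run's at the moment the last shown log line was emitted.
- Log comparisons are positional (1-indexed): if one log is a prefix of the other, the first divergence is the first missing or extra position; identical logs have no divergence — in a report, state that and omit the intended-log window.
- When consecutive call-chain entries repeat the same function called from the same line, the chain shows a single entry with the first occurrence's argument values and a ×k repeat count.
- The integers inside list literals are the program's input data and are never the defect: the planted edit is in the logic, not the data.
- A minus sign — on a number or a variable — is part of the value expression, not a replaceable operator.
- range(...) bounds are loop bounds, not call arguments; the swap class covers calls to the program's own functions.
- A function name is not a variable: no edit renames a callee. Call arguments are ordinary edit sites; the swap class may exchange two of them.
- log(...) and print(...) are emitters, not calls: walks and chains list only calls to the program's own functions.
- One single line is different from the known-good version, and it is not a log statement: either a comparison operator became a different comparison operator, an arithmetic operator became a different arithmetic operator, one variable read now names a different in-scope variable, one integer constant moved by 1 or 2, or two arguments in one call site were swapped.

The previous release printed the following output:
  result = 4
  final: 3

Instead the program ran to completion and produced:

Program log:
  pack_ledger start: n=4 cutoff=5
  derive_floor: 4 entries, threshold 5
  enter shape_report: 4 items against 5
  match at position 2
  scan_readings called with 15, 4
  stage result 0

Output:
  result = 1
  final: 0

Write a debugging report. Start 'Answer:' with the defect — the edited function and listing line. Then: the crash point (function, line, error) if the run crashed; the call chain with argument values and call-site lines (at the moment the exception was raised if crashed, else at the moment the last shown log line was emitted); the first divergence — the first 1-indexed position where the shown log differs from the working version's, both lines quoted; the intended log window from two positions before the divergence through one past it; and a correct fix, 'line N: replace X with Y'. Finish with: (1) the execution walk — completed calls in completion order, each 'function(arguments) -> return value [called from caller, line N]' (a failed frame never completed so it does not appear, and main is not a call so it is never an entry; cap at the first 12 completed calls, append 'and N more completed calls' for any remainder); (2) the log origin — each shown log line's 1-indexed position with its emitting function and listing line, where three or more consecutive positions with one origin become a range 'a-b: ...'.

Answer: the defect is in scan_readings at line 16.
Key observation: Position 6 is the first bad log line: 'stage result 0' should read 'stage result 3'.
Call chain: main.
First divergence: position 6 — shown 'stage result 0', intended 'stage result 3'.
Intended log window:
  4: match at position 2
  5: scan_readings called with 15, 4
  6: stage result 3
Execution walk:
  shape_report([4, 4, 5, 11], 5) -> 2  [called from derive_floor, line 9]
  derive_floor([4, 4, 5, 11], 5) -> 15  [called from pack_ledger, line 22]
  scan_readings(15, 4) -> 0  [called from pack_ledger, line 24]
  pack_ledger([4, 4, 5, 11], 5) -> 0  [called from main, line 29]
Origin of each log line:
  1 — pack_ledger, line 21
  2 — derive_floor, line 8
  3 — shape_report, line 2
  4 — derive_floor, line 10
  5 — scan_readings, line 15
  6 — main, line 30
A correct fix: line 16: replace `<` with `!=`.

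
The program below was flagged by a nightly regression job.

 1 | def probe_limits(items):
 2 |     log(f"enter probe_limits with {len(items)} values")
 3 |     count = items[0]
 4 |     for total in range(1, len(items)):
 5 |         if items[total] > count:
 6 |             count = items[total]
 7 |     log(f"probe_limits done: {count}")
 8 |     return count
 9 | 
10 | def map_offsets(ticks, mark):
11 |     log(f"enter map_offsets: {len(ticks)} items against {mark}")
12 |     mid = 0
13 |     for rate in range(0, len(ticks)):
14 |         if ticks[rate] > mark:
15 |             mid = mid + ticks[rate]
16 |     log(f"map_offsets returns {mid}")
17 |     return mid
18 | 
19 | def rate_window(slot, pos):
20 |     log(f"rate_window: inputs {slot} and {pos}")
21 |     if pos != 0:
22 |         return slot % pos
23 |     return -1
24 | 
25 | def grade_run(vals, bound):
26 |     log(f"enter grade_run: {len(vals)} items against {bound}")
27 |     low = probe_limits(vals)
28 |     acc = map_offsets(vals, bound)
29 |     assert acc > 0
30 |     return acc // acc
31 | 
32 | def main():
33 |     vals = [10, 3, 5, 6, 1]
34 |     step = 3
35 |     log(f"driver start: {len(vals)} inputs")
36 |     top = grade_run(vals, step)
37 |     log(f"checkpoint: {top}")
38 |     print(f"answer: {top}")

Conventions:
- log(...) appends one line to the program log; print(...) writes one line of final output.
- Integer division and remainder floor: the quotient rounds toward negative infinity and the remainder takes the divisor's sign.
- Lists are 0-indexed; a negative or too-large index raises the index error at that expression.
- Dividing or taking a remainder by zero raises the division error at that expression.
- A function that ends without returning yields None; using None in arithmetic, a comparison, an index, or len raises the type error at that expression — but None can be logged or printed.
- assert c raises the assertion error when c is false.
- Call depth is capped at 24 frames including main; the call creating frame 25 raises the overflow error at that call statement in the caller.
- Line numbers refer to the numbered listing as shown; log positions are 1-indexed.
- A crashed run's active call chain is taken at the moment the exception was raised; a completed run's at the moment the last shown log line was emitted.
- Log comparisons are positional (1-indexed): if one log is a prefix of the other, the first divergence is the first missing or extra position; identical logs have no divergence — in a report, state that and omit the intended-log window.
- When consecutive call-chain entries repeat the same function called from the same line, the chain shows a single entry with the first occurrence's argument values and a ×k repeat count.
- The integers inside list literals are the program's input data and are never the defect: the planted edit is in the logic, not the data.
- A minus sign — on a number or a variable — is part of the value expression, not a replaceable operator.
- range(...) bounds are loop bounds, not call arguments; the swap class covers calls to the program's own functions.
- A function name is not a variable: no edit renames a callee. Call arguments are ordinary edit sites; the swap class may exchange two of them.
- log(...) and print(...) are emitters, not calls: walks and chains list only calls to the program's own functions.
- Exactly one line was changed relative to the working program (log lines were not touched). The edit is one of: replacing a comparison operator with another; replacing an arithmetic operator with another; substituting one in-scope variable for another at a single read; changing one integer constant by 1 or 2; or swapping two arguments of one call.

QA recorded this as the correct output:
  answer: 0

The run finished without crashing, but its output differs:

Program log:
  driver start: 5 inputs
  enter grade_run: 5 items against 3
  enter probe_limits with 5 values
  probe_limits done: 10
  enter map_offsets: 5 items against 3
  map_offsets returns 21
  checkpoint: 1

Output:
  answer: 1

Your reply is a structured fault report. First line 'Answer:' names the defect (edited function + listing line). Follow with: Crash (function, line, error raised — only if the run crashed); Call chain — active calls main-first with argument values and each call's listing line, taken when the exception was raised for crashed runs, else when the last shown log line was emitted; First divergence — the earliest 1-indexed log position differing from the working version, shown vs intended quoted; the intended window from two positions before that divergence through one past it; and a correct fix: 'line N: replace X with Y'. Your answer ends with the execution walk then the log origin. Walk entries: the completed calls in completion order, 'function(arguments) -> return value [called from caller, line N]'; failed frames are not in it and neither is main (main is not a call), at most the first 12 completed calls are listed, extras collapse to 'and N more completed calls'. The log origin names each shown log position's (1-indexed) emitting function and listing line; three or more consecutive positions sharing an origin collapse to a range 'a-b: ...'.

Answer: the defect is in grade_run at line 30.
Key observation: Everything matches until log position 7, which reads 'checkpoint: 1' in place of 'checkpoint: 0'.
Call chain: main.
First divergence: at position 7 the run shows 'checkpoint: 1' where the working version logs 'checkpoint: 0'.
Intended log window:
  5: enter map_offsets: 5 items against 3
  6: map_offsets returns 21
  7: checkpoint: 0
Execution walk:
  probe_limits([10, 3, 5, 6, 1]) -> 10  [called from grade_run, line 27]
  map_offsets([10, 3, 5, 6, 1], 3) -> 21  [called from grade_run, line 28]
  grade_run([10, 3, 5, 6, 1], 3) -> 1  [called from main, line 36]
Origin of each log line:
  1: emitted by main (line 35)
  2: emitted by grade_run (line 26)
  3: emitted by probe_limits (line 2)
  4: emitted by probe_limits (line 7)
  5: emitted by map_offsets (line 11)
  6: emitted by map_offsets (line 16)
  7: emitted by main (line 37)
A correct fix: line 30: replace `acc // acc` with `low // acc`.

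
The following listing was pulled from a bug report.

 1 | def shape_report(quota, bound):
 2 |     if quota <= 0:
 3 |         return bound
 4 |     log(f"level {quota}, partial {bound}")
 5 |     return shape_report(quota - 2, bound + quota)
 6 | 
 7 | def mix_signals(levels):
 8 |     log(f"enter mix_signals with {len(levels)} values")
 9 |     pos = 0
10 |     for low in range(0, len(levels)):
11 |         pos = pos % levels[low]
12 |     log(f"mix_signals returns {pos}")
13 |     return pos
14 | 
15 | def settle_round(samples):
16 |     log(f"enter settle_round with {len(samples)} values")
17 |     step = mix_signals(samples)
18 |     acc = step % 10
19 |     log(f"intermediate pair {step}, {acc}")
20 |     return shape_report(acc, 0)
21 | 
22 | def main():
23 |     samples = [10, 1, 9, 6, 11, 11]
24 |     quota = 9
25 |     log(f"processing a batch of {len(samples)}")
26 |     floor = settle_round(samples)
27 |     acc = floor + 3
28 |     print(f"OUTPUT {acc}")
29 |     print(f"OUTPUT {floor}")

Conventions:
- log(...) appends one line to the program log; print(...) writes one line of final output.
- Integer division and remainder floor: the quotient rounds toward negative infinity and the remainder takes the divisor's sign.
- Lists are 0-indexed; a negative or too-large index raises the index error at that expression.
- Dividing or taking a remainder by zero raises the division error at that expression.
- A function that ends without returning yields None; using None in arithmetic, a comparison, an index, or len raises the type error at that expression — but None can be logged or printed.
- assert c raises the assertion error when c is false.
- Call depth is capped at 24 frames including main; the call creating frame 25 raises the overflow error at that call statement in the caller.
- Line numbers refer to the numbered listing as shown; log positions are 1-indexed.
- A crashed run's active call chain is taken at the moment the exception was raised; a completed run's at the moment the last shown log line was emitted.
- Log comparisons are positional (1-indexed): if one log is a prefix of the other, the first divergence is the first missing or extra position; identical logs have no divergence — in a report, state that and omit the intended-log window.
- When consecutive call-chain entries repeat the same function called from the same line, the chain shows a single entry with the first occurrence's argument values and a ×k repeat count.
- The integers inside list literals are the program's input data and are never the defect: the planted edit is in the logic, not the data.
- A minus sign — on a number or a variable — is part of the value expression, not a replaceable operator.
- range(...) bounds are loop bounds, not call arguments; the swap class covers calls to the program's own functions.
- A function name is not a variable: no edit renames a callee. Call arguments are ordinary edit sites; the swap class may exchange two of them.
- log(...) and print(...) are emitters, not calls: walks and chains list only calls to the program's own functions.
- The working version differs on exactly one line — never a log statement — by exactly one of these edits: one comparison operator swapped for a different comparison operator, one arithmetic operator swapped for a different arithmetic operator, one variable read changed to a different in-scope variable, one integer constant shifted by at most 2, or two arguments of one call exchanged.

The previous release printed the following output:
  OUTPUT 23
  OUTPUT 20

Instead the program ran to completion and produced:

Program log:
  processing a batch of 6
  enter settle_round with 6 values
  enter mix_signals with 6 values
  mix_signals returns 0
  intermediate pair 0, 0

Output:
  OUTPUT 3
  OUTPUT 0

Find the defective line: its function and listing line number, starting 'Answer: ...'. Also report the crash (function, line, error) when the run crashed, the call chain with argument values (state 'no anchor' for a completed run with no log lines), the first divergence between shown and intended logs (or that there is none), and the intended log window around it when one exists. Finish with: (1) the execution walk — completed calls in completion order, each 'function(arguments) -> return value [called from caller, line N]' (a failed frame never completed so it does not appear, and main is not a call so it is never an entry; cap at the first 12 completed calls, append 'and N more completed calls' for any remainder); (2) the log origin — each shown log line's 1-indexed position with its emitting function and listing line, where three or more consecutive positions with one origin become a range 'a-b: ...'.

Answer: the defect is in mix_signals at line 11.
Key observation: At log position 4 the runs split — shown 'mix_signals returns 0', but the working version logs 'mix_signals returns 48'.
Call chain: main -> settle_round([10, 1, 9, 6, 11, 11]) (called at line 26).
First divergence: position 4; shown 'mix_signals returns 0' vs intended 'mix_signals returns 48'.
Intended log window:
  2: enter settle_round with 6 values
  3: enter mix_signals with 6 values
  4: mix_signals returns 48
  5: intermediate pair 48, 8
Execution walk:
  mix_signals([10, 1, 9, 6, 11, 11]) -> 0  [called from settle_round, line 17]
  shape_report(0, 0) -> 0  [called from settle_round, line 20]
  settle_round([10, 1, 9, 6, 11, 11]) -> 0  [called from main, line 26]
Log line origins:
  1: emitted by main (line 25)
  2: emitted by settle_round (line 16)
  3: emitted by mix_signals (line 8)
  4: emitted by mix_signals (line 12)
  5: emitted by settle_round (line 19)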